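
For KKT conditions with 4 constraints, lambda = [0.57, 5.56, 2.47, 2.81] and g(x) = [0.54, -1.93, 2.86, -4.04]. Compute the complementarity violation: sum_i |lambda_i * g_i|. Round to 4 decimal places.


KKT complementary slackness check:
lambda_1 * g_1 = 0.57 * 0.54 = 0.3078
lambda_2 * g_2 = 5.56 * -1.93 = -10.7308
lambda_3 * g_3 = 2.47 * 2.86 = 7.0642
lambda_4 * g_4 = 2.81 * -4.04 = -11.3524
Total violation = 0.3078 + 10.7308 + 7.0642 + 11.3524 = 29.4552


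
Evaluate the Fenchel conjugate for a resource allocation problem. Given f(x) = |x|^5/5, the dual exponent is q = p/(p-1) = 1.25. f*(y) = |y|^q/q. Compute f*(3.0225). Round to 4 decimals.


The conjugate exponent q satisfies 1/p + 1/q = 1.
p = 5, so q = 5/(5 - 1) = 1.25
|y|^q = 3.0225^1.25 = 3.9853
f*(3.0225) = 3.9853 / 1.25 = 3.1882


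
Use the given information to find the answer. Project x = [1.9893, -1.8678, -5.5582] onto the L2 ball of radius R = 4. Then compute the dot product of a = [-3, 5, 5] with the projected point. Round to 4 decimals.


Step 1: Compute ||x|| (intermediates to 6 decimals).
||x|| = sqrt(1.9893^2 + (-1.8678)^2 + (-5.5582)^2) = 6.191896
Step 2: Project.
Since ||x|| > R, scale = R/||x|| = 4/6.191896 = 0.646006, proj(x) = scale * x
proj(x) = [1.2851, -1.20661, -3.590631]
Step 3: Dot product.
a^T * proj(x) = -3*1.2851 + 5*(-1.20661) + 5*(-3.590631) = -27.8415


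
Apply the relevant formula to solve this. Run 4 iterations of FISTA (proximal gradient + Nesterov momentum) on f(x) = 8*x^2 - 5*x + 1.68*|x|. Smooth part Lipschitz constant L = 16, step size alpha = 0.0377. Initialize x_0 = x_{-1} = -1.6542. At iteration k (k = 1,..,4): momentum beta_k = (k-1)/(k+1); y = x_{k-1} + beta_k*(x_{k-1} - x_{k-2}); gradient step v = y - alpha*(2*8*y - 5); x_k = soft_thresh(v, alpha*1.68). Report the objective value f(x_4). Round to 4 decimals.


FISTA on f(x) = 8*x^2 - 5*x + 1.68*|x|
L = 16, alpha = 0.0377
Iteration 1: beta = 0.0, y = -1.6542 + 0.0*(-1.6542 + 1.6542) = -1.6542
  grad(y) = -31.4672, v = y - alpha*grad = -0.4679
  prox(v) = soft_thresh(-0.4679, 0.0633) = -0.4046
Iteration 2: beta = 0.3333, y = -0.4046 + 0.3333*(-0.4046 + 1.6542) = 0.012
  grad(y) = -4.808, v = y - alpha*grad = 0.1933
  prox(v) = soft_thresh(0.1933, 0.0633) = 0.1299
Iteration 3: beta = 0.5, y = 0.1299 + 0.5*(0.1299 + 0.4046) = 0.3972
  grad(y) = 1.3546, v = y - alpha*grad = 0.3461
  prox(v) = soft_thresh(0.3461, 0.0633) = 0.2828
Iteration 4: beta = 0.6, y = 0.2828 + 0.6*(0.2828 - 0.1299) = 0.3745
  grad(y) = 0.9913, v = y - alpha*grad = 0.3371
  prox(v) = soft_thresh(0.3371, 0.0633) = 0.2737
f(x_4) = 8*0.2737^2 - 5*0.2737 + 1.68*|0.2737| = -0.3093


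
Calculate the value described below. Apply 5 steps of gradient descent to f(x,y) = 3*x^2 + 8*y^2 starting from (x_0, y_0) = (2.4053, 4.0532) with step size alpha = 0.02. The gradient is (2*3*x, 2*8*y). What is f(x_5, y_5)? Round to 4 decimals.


Gradient descent on f(x,y) = 3*x^2 + 8*y^2.
Starting point: (2.4053, 4.0532), alpha = 0.02
Step 1: grad_x = 2*3*2.4053 = 14.4318, grad_y = 2*8*4.0532 = 64.8512
  x_1 = 2.4053 - 0.02*14.4318 = 2.1167
  y_1 = 4.0532 - 0.02*64.8512 = 2.7562
Step 2: grad_x = 2*3*2.1167 = 12.7, grad_y = 2*8*2.7562 = 44.0988
  x_2 = 2.1167 - 0.02*12.7 = 1.8627
  y_2 = 2.7562 - 0.02*44.0988 = 1.8742
Step 3: grad_x = 2*3*1.8627 = 11.176, grad_y = 2*8*1.8742 = 29.9872
  x_3 = 1.8627 - 0.02*11.176 = 1.6391
  y_3 = 1.8742 - 0.02*29.9872 = 1.2745
Step 4: grad_x = 2*3*1.6391 = 9.8349, grad_y = 2*8*1.2745 = 20.3913
  x_4 = 1.6391 - 0.02*9.8349 = 1.4424
  y_4 = 1.2745 - 0.02*20.3913 = 0.8666
Step 5: grad_x = 2*3*1.4424 = 8.6547, grad_y = 2*8*0.8666 = 13.8661
  x_5 = 1.4424 - 0.02*8.6547 = 1.2694
  y_5 = 0.8666 - 0.02*13.8661 = 0.5893
f(1.2694, 0.5893) = 3*1.2694^2 + 8*0.5893^2 = 7.6121


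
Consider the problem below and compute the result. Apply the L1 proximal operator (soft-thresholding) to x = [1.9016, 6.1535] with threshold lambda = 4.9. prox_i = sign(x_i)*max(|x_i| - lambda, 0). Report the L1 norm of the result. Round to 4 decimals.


Soft-thresholding with lambda = 4.9:
prox(1.9016) = sign(1.9016)*max(|1.9016| - 4.9, 0) = 0.0
prox(6.1535) = sign(6.1535)*max(|6.1535| - 4.9, 0) = 1.2535
prox(x) = [0.0, 1.2535]
||prox(x)||_1 = 0.0 + 1.2535 = 1.2535


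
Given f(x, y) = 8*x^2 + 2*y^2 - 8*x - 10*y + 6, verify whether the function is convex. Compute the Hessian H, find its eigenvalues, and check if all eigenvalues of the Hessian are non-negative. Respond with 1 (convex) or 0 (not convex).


The Hessian of f(x,y) = 8*x^2 + 2*y^2 - 8*x - 10*y + 6 is:
H = [[16, 0], [0, 4]]
Trace = 16 + 4 = 20
Determinant = 16*4 - (0)^2 = 64
Discriminant = (20)^2 - 4*64 = 144.0
Eigenvalues: lambda_1 = 4.0, lambda_2 = 16.0
The function is convex.

1


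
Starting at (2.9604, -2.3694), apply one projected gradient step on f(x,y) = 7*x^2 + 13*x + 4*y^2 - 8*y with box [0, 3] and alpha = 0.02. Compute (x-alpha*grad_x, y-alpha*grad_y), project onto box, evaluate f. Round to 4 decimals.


Step 1: Compute gradient at (2.9604, -2.3694).
grad_x = 2*7*2.9604 + 13 = 54.4456
grad_y = 2*4*-2.3694 - 8 = -26.9552
Step 2: Gradient step.
x_raw = 2.9604 - 0.02*54.4456 = 1.8715
y_raw = -2.3694 - 0.02*-26.9552 = -1.8303
Step 3: Project onto [0, 3].
x_proj = clip(1.8715) = 1.8715
y_proj = clip(-1.8303) = 0.0
Step 4: Evaluate f.
f(1.8715, 0.0) = 48.8466


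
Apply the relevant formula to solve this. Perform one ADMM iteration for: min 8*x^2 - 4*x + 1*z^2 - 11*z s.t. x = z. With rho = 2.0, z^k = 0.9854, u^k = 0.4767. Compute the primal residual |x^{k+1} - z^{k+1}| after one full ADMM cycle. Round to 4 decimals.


ADMM iteration with rho = 2.0, z^k = 0.9854, u^k = 0.4767
Step 1: x-update.
Minimize 8*x^2 - 4*x + (2.0/2)*(x - 0.9854 + 0.4767)^2
FOC: (2*8 + 2.0)*x = 4 + 2.0*(0.9854 - 0.4767)
x^{k+1} = 0.2787
Step 2: z-update.
Minimize 1*z^2 - 11*z + (2.0/2)*(0.2787 - z + 0.4767)^2
FOC: (2*1 + 2.0)*z = 11 + 2.0*(0.2787 + 0.4767)
z^{k+1} = 3.1277
Step 3: u-update.
u^{k+1} = 0.4767 + 0.2787 - 3.1277 = -2.3723
Step 4: Primal residual = |0.2787 - 3.1277| = 2.849


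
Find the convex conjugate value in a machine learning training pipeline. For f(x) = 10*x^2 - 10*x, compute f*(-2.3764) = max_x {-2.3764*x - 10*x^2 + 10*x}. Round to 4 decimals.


f*(y) = sup_x {y*x - a*x^2 - b*x} = sup_x {(y-b)*x - a*x^2}
FOC: (y - b) - 2a*x = 0 => x* = (y - b)/(2a)
x* = (-2.3764 + 10)/(2*10) = 0.3812
f*(-2.3764) = (y-b)^2/(4a) = (-2.3764 + 10)^2/(4*10)
= 58.1193/40 = 1.453


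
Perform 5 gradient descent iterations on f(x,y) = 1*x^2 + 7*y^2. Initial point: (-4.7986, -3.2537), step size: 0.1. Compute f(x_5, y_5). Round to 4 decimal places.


Gradient descent on f(x,y) = 1*x^2 + 7*y^2.
Starting point: (-4.7986, -3.2537), alpha = 0.1
Step 1: grad_x = 2*1*-4.7986 = -9.5972, grad_y = 2*7*-3.2537 = -45.5518
  x_1 = -4.7986 - 0.1*-9.5972 = -3.8389
  y_1 = -3.2537 - 0.1*-45.5518 = 1.3015
Step 2: grad_x = 2*1*-3.8389 = -7.6778, grad_y = 2*7*1.3015 = 18.2207
  x_2 = -3.8389 - 0.1*-7.6778 = -3.0711
  y_2 = 1.3015 - 0.1*18.2207 = -0.5206
Step 3: grad_x = 2*1*-3.0711 = -6.1422, grad_y = 2*7*-0.5206 = -7.2883
  x_3 = -3.0711 - 0.1*-6.1422 = -2.4569
  y_3 = -0.5206 - 0.1*-7.2883 = 0.2082
Step 4: grad_x = 2*1*-2.4569 = -4.9138, grad_y = 2*7*0.2082 = 2.9153
  x_4 = -2.4569 - 0.1*-4.9138 = -1.9655
  y_4 = 0.2082 - 0.1*2.9153 = -0.0833
Step 5: grad_x = 2*1*-1.9655 = -3.931, grad_y = 2*7*-0.0833 = -1.1661
  x_5 = -1.9655 - 0.1*-3.931 = -1.5724
  y_5 = -0.0833 - 0.1*-1.1661 = 0.0333
f(-1.5724, 0.0333) = 1*(-1.5724)^2 + 7*0.0333^2 = 2.4802


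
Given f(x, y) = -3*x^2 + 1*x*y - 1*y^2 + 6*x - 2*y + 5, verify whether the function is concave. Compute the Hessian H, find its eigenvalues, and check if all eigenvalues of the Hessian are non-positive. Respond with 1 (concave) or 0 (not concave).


The Hessian of f(x,y) = -3*x^2 + 1*x*y - 1*y^2 + 6*x - 2*y + 5 is:
H = [[-6, 1], [1, -2]]
Trace = -6 - 2 = -8
Determinant = -6*-2 - (1)^2 = 11
Discriminant = (-8)^2 - 4*11 = 20.0
Eigenvalues: lambda_1 = -6.2361, lambda_2 = -1.7639
The function is concave.

1


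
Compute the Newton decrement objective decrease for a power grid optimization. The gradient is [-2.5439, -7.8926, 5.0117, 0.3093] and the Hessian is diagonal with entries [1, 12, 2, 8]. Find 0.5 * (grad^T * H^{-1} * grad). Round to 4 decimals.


Step 1: H is diagonal, so H^(-1) * g = [-2.5439, -0.6577, 2.5059, 0.0387].
Step 2: g^T H^(-1) g = sum_i g_i^2 / H_ii
  = (-2.5439)^2/1 + (-7.8926)^2/12 + (5.0117)^2/2 + (0.3093)^2/8
  = 6.4714 + 5.1911 + 12.5586 + 0.012 = 24.233
Step 3: Objective decrease = 0.5 * g^T H^(-1) g = 12.1165


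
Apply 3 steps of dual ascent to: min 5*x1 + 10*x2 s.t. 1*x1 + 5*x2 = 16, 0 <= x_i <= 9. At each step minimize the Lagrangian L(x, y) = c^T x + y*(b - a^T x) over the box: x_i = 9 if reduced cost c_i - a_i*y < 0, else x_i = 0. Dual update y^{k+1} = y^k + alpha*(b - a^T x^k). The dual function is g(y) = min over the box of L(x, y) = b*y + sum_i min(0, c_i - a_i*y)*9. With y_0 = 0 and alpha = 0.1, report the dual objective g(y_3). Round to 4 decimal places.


Dual ascent for LP: min 5*x1 + 10*x2, 1*x1 + 5*x2 = 16, 0 <= x_i <= 9
Step 1: y^k = 0.0, reduced costs: (5.0, 10.0)
  x^k = (0.0, 0.0), subgradient = b - a^T x = 16.0
  y^{k+1} = 0.0 + 0.1*16.0 = 1.6
Step 2: y^k = 1.6, reduced costs: (3.4, 2.0)
  x^k = (0.0, 0.0), subgradient = b - a^T x = 16.0
  y^{k+1} = 1.6 + 0.1*16.0 = 3.2
Step 3: y^k = 3.2, reduced costs: (1.8, -6.0)
  x^k = (0.0, 9.0), subgradient = b - a^T x = -29.0
  y^{k+1} = 3.2 + 0.1*-29.0 = 0.3
Dual objective at y_3 = 0.3: reduced costs (4.7, 8.5), box minimizer x = (0.0, 0.0)
g(y_3) = b*y + (c1 - a1*y)*x1 + (c2 - a2*y)*x2 = 16*0.3 + 4.7*0.0 + 8.5*0.0 = 4.8 + 0.0 + 0.0 = 4.8


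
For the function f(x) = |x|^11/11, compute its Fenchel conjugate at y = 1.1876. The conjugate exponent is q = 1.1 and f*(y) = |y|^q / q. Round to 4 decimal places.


The conjugate exponent q satisfies 1/p + 1/q = 1.
p = 11, so q = 11/(11 - 1) = 1.1
|y|^q = 1.1876^1.1 = 1.2082
f*(1.1876) = 1.2082 / 1.1 = 1.0984


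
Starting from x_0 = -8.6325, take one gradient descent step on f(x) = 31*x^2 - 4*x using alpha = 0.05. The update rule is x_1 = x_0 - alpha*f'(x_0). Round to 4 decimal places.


We compute the gradient at x_0 and apply the update.
f'(x) = 62*x - 4
f'(-8.6325) = 62*-8.6325 - 4 = -539.215
x_1 = -8.6325 - 0.05*-539.215 = 18.3283


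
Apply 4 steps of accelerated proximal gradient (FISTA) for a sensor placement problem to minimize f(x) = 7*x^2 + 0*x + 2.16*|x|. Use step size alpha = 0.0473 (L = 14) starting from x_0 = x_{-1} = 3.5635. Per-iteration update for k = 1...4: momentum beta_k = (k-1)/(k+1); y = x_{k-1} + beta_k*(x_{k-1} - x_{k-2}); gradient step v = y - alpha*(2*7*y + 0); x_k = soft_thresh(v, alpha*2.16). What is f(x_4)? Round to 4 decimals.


FISTA on f(x) = 7*x^2 + 0*x + 2.16*|x|
L = 14, alpha = 0.0473
Iteration 1: beta = 0.0, y = 3.5635 + 0.0*(3.5635 - 3.5635) = 3.5635
  grad(y) = 49.889, v = y - alpha*grad = 1.2038
  prox(v) = soft_thresh(1.2038, 0.1022) = 1.1016
Iteration 2: beta = 0.3333, y = 1.1016 + 0.3333*(1.1016 - 3.5635) = 0.2809
  grad(y) = 3.9332, v = y - alpha*grad = 0.0949
  prox(v) = soft_thresh(0.0949, 0.1022) = 0.0
Iteration 3: beta = 0.5, y = 0.0 + 0.5*(0.0 - 1.1016) = -0.5508
  grad(y) = -7.7111, v = y - alpha*grad = -0.1861
  prox(v) = soft_thresh(-0.1861, 0.1022) = -0.0839
Iteration 4: beta = 0.6, y = -0.0839 + 0.6*(-0.0839 - 0.0) = -0.1342
  grad(y) = -1.8791, v = y - alpha*grad = -0.0453
  prox(v) = soft_thresh(-0.0453, 0.1022) = 0.0
f(x_4) = 7*0.0^2 + 0*0.0 + 2.16*|0.0| = 0.0


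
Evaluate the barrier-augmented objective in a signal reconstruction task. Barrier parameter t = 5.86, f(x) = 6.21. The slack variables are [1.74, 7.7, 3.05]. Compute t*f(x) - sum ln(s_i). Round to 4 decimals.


Step 1: Compute log-barrier.
ln values: [0.5539, 2.0412, 1.1151]
phi = -(0.5539 + 2.0412 + 1.1151) = -3.7102
Step 2: Compute augmented objective.
t*f(x) = 5.86*6.21 = 36.3906
Total = 36.3906 - 3.7102 = 32.6804


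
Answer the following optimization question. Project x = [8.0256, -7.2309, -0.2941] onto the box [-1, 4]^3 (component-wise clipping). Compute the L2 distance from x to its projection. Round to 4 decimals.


Project each component onto [-1, 4].
clip(8.0256) = 4.0, clip(-7.2309) = -1.0, clip(-0.2941) = -0.2941
Projection = [4.0, -1.0, -0.2941]
Squared diffs: [16.2055, 38.8241, 0.0]
Distance = sqrt(55.0296) = 7.4182


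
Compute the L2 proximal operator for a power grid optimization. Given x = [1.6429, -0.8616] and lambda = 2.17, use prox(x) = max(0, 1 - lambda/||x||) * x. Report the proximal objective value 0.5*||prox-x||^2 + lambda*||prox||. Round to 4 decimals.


Step 1: Compute ||x||.
||x|| = 1.8551
Step 2: Compute scaling factor.
scale = max(0, 1 - 2.17/1.8551) = 0.0
Step 3: prox(x) = [0.0, -0.0]
||prox(x)|| = 0.0
Step 4: Proximal objective.
0.5*||prox-x||^2 = 1.7207
lambda*||prox|| = 0.0
Total = 1.7207


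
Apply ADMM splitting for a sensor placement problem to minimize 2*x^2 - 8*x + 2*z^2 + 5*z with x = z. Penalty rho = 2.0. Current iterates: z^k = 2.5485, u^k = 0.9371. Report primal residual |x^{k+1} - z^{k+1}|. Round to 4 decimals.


ADMM iteration with rho = 2.0, z^k = 2.5485, u^k = 0.9371
Step 1: x-update.
Minimize 2*x^2 - 8*x + (2.0/2)*(x - 2.5485 + 0.9371)^2
FOC: (2*2 + 2.0)*x = 8 + 2.0*(2.5485 - 0.9371)
x^{k+1} = 1.8705
Step 2: z-update.
Minimize 2*z^2 + 5*z + (2.0/2)*(1.8705 - z + 0.9371)^2
FOC: (2*2 + 2.0)*z = -5 + 2.0*(1.8705 + 0.9371)
z^{k+1} = 0.1025
Step 3: u-update.
u^{k+1} = 0.9371 + 1.8705 - 0.1025 = 2.705
Step 4: Primal residual = |1.8705 - 0.1025| = 1.7679


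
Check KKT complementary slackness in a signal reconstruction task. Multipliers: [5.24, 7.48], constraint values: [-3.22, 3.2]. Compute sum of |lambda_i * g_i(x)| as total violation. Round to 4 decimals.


KKT complementary slackness check:
lambda_1 * g_1 = 5.24 * -3.22 = -16.8728
lambda_2 * g_2 = 7.48 * 3.2 = 23.936
Total violation = 16.8728 + 23.936 = 40.8088


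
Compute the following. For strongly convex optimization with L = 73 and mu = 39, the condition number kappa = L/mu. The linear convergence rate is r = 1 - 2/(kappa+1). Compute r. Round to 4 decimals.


Step 1: Compute the condition number.
kappa = L/mu = 73/39 = 1.8718
Step 2: Compute the convergence rate.
r = 1 - 2/(kappa + 1) = 1 - 2*mu/(L + mu) = (L - mu)/(L + mu) = 34/112 = 0.3036


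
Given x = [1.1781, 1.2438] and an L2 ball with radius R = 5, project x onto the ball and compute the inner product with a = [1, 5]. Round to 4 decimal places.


Step 1: Compute ||x|| (intermediates to 6 decimals).
||x|| = sqrt(1.1781^2 + 1.2438^2) = 1.713172
Step 2: Project.
Since ||x|| <= R, proj = x (no scaling needed).
proj(x) = [1.1781, 1.2438]
Step 3: Dot product.
a^T * proj(x) = 1*1.1781 + 5*1.2438 = 7.3971


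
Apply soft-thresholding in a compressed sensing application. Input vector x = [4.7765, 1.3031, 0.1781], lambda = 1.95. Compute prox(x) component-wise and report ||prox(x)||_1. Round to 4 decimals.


Soft-thresholding with lambda = 1.95:
prox(4.7765) = sign(4.7765)*max(|4.7765| - 1.95, 0) = 2.8265
prox(1.3031) = sign(1.3031)*max(|1.3031| - 1.95, 0) = 0.0
prox(0.1781) = sign(0.1781)*max(|0.1781| - 1.95, 0) = 0.0
prox(x) = [2.8265, 0.0, 0.0]
||prox(x)||_1 = 2.8265 + 0.0 + 0.0 = 2.8265


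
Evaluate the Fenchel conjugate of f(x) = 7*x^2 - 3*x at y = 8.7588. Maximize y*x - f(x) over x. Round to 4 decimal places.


f*(y) = sup_x {y*x - a*x^2 - b*x} = sup_x {(y-b)*x - a*x^2}
FOC: (y - b) - 2a*x = 0 => x* = (y - b)/(2a)
x* = (8.7588 + 3)/(2*7) = 0.8399
f*(8.7588) = (y-b)^2/(4a) = (8.7588 + 3)^2/(4*7)
= 138.2694/28 = 4.9382


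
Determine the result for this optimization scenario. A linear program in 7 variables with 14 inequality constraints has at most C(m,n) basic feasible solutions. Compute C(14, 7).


Each vertex corresponds to some choice of n active constraints out of m, so the number of vertices is at most C(m, n) = m! / (n!(m-n)!).
m = 14, n = 7
Numerator: 14 * 13 * 12 * 11 * 10 * 9 * 8
Denominator: 7! = 5040
C(14, 7) = 3432


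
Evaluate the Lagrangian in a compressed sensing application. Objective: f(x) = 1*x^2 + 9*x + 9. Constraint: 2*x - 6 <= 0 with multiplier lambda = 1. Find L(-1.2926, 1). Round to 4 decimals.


Step 1: Evaluate f(x).
f(-1.2926) = 1*(-1.2926)^2 + 9*(-1.2926) + 9 = -0.9626
Step 2: Evaluate g(x).
g(-1.2926) = 2*-1.2926 - 6 = -8.5852
Step 3: Compute Lagrangian.
L = -0.9626 + 1*-8.5852 = -9.5478


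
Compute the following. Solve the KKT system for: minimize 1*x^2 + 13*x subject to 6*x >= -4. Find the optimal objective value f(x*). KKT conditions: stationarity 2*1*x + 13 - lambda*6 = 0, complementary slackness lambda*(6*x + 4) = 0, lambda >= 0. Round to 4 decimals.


Step 1: Try lambda = 0 (constraint inactive).
x_unc = -13/(2*1) = -6.5
Check: 6*-6.5 = -39.0 < -4 -- violated!
Step 2: Constraint must be active: 6*x = -4
x* = -4/6 = -2/3 = -0.6667 (rounded; the exact value -2/3 is used below)
lambda = (2*1*(-2/3) + 13)/6 = 1.9444
Step 3: Compute optimal value.
f(x*) = 1*(-2/3)^2 + 13*(-2/3) = -8.2222


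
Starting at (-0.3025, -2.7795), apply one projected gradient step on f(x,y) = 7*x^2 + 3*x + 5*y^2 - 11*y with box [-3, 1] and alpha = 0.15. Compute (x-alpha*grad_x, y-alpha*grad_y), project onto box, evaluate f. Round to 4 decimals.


Step 1: Compute gradient at (-0.3025, -2.7795).
grad_x = 2*7*-0.3025 + 3 = -1.235
grad_y = 2*5*-2.7795 - 11 = -38.795
Step 2: Gradient step.
x_raw = -0.3025 - 0.15*-1.235 = -0.1173
y_raw = -2.7795 - 0.15*-38.795 = 3.0398
Step 3: Project onto [-3, 1].
x_proj = clip(-0.1173) = -0.1173
y_proj = clip(3.0398) = 1.0
Step 4: Evaluate f.
f(-0.1173, 1.0) = -6.2555


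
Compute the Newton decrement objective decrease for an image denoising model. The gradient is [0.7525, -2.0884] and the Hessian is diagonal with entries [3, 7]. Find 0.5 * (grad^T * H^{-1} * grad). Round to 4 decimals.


Step 1: H is diagonal, so H^(-1) * g = [0.2508, -0.2983].
Step 2: g^T H^(-1) g = sum_i g_i^2 / H_ii
  = (0.7525)^2/3 + (-2.0884)^2/7
  = 0.1888 + 0.6231 = 0.8118
Step 3: Objective decrease = 0.5 * g^T H^(-1) g = 0.4059


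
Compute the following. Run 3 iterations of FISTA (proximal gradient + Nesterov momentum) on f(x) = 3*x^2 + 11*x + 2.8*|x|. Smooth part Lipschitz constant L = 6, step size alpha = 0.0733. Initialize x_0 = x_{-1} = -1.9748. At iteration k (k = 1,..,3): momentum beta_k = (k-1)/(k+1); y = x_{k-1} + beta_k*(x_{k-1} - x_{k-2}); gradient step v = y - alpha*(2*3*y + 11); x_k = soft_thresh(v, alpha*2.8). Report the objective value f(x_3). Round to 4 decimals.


FISTA on f(x) = 3*x^2 + 11*x + 2.8*|x|
L = 6, alpha = 0.0733
Iteration 1: beta = 0.0, y = -1.9748 + 0.0*(-1.9748 + 1.9748) = -1.9748
  grad(y) = -0.8488, v = y - alpha*grad = -1.9126
  prox(v) = soft_thresh(-1.9126, 0.2052) = -1.7073
Iteration 2: beta = 0.3333, y = -1.7073 + 0.3333*(-1.7073 + 1.9748) = -1.6182
  grad(y) = 1.2909, v = y - alpha*grad = -1.7128
  prox(v) = soft_thresh(-1.7128, 0.2052) = -1.5076
Iteration 3: beta = 0.5, y = -1.5076 + 0.5*(-1.5076 + 1.7073) = -1.4077
  grad(y) = 2.5539, v = y - alpha*grad = -1.5949
  prox(v) = soft_thresh(-1.5949, 0.2052) = -1.3896
f(x_3) = 3*(-1.3896)^2 + 11*(-1.3896) + 2.8*|-1.3896| = -5.6017


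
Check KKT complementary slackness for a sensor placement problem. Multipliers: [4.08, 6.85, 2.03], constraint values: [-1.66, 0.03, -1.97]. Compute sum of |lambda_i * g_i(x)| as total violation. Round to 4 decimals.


KKT complementary slackness check:
lambda_1 * g_1 = 4.08 * -1.66 = -6.7728
lambda_2 * g_2 = 6.85 * 0.03 = 0.2055
lambda_3 * g_3 = 2.03 * -1.97 = -3.9991
Total violation = 6.7728 + 0.2055 + 3.9991 = 10.9774


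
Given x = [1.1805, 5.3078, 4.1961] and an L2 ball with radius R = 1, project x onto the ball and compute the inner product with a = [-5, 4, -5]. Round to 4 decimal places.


Step 1: Compute ||x|| (intermediates to 6 decimals).
||x|| = sqrt(1.1805^2 + 5.3078^2 + 4.1961^2) = 6.868302
Step 2: Project.
Since ||x|| > R, scale = R/||x|| = 1/6.868302 = 0.145596, proj(x) = scale * x
proj(x) = [0.171876, 0.772794, 0.610935]
Step 3: Dot product.
a^T * proj(x) = -5*0.171876 + 4*0.772794 - 5*0.610935 = -0.8229


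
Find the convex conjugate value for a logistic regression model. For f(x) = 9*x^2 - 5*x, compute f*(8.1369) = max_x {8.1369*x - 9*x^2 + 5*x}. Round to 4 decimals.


f*(y) = sup_x {y*x - a*x^2 - b*x} = sup_x {(y-b)*x - a*x^2}
FOC: (y - b) - 2a*x = 0 => x* = (y - b)/(2a)
x* = (8.1369 + 5)/(2*9) = 0.7298
f*(8.1369) = (y-b)^2/(4a) = (8.1369 + 5)^2/(4*9)
= 172.5781/36 = 4.7938


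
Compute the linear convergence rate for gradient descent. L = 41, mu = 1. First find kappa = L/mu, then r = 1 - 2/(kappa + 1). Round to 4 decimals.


Step 1: Compute the condition number.
kappa = L/mu = 41/1 = 41.0
Step 2: Compute the convergence rate.
r = 1 - 2/(kappa + 1) = 1 - 2*mu/(L + mu) = (L - mu)/(L + mu) = 40/42 = 0.9524


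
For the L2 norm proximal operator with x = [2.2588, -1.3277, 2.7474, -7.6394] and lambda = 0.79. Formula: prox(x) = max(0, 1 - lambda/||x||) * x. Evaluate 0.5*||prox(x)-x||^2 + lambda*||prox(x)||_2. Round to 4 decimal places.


Step 1: Compute ||x||.
||x|| = 8.5307
Step 2: Compute scaling factor.
scale = max(0, 1 - 0.79/8.5307) = 0.9074
Step 3: prox(x) = [2.0496, -1.2047, 2.493, -6.9319]
||prox(x)|| = 7.7407
Step 4: Proximal objective.
0.5*||prox-x||^2 = 0.3121
lambda*||prox|| = 6.1152
Total = 6.4272


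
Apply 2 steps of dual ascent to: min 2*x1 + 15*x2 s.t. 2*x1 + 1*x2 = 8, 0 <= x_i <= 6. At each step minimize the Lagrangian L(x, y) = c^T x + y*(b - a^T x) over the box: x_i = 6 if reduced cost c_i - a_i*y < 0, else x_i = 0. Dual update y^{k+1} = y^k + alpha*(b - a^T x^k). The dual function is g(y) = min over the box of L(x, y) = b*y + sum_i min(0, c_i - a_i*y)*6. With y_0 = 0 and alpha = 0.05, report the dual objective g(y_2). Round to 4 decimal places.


Dual ascent for LP: min 2*x1 + 15*x2, 2*x1 + 1*x2 = 8, 0 <= x_i <= 6
Step 1: y^k = 0.0, reduced costs: (2.0, 15.0)
  x^k = (0.0, 0.0), subgradient = b - a^T x = 8.0
  y^{k+1} = 0.0 + 0.05*8.0 = 0.4
Step 2: y^k = 0.4, reduced costs: (1.2, 14.6)
  x^k = (0.0, 0.0), subgradient = b - a^T x = 8.0
  y^{k+1} = 0.4 + 0.05*8.0 = 0.8
Dual objective at y_2 = 0.8: reduced costs (0.4, 14.2), box minimizer x = (0.0, 0.0)
g(y_2) = b*y + (c1 - a1*y)*x1 + (c2 - a2*y)*x2 = 8*0.8 + 0.4*0.0 + 14.2*0.0 = 6.4 + 0.0 + 0.0 = 6.4


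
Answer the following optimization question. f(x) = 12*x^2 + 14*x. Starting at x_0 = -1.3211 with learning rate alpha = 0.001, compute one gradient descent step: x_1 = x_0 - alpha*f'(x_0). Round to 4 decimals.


We compute the gradient at x_0 and apply the update.
f'(x) = 24*x + 14
f'(-1.3211) = 24*-1.3211 + 14 = -17.7064
x_1 = -1.3211 - 0.001*-17.7064 = -1.3034


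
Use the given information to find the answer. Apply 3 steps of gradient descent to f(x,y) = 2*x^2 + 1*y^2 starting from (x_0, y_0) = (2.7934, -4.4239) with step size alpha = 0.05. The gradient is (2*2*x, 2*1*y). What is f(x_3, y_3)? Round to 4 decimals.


Gradient descent on f(x,y) = 2*x^2 + 1*y^2.
Starting point: (2.7934, -4.4239), alpha = 0.05
Step 1: grad_x = 2*2*2.7934 = 11.1736, grad_y = 2*1*-4.4239 = -8.8478
  x_1 = 2.7934 - 0.05*11.1736 = 2.2347
  y_1 = -4.4239 - 0.05*-8.8478 = -3.9815
Step 2: grad_x = 2*2*2.2347 = 8.9389, grad_y = 2*1*-3.9815 = -7.963
  x_2 = 2.2347 - 0.05*8.9389 = 1.7878
  y_2 = -3.9815 - 0.05*-7.963 = -3.5834
Step 3: grad_x = 2*2*1.7878 = 7.1511, grad_y = 2*1*-3.5834 = -7.1667
  x_3 = 1.7878 - 0.05*7.1511 = 1.4302
  y_3 = -3.5834 - 0.05*-7.1667 = -3.225
f(1.4302, -3.225) = 2*1.4302^2 + 1*(-3.225)^2 = 14.4918


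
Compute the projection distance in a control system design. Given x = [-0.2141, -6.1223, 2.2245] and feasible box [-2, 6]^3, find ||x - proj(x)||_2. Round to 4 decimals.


Project each component onto [-2, 6].
clip(-0.2141) = -0.2141, clip(-6.1223) = -2.0, clip(2.2245) = 2.2245
Projection = [-0.2141, -2.0, 2.2245]
Squared diffs: [0.0, 16.9934, 0.0]
Distance = sqrt(16.9934) = 4.1223


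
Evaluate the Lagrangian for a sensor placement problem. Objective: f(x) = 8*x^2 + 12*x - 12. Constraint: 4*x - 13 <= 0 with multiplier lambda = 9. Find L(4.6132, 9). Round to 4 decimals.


Step 1: Evaluate f(x).
f(4.6132) = 8*4.6132^2 + 12*4.6132 - 12 = 213.6113
Step 2: Evaluate g(x).
g(4.6132) = 4*4.6132 - 13 = 5.4528
Step 3: Compute Lagrangian.
L = 213.6113 + 9*5.4528 = 262.6865


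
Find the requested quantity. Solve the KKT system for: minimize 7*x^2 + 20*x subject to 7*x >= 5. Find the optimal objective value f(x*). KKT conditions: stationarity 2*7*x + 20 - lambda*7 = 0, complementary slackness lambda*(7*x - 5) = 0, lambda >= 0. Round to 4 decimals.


Step 1: Try lambda = 0 (constraint inactive).
x_unc = -20/(2*7) = -1.4286
Check: 7*-1.4286 = -10.0002 < 5 -- violated!
Step 2: Constraint must be active: 7*x = 5
x* = 5/7 = 0.7143 (rounded; the exact value 5/7 is used below)
lambda = (2*7*(5/7) + 20)/7 = 4.2857
Step 3: Compute optimal value.
f(x*) = 7*(5/7)^2 + 20*(5/7) = 17.8571


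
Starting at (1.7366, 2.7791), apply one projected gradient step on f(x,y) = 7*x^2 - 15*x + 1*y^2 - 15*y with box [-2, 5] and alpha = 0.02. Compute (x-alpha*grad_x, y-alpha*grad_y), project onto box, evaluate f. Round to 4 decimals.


Step 1: Compute gradient at (1.7366, 2.7791).
grad_x = 2*7*1.7366 - 15 = 9.3124
grad_y = 2*1*2.7791 - 15 = -9.4418
Step 2: Gradient step.
x_raw = 1.7366 - 0.02*9.3124 = 1.5504
y_raw = 2.7791 - 0.02*-9.4418 = 2.9679
Step 3: Project onto [-2, 5].
x_proj = clip(1.5504) = 1.5504
y_proj = clip(2.9679) = 2.9679
Step 4: Evaluate f.
f(1.5504, 2.9679) = -42.1405


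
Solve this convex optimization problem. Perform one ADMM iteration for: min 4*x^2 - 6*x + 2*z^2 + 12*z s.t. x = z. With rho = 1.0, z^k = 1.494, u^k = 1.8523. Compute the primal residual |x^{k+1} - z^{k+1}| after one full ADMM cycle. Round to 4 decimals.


ADMM iteration with rho = 1.0, z^k = 1.494, u^k = 1.8523
Step 1: x-update.
Minimize 4*x^2 - 6*x + (1.0/2)*(x - 1.494 + 1.8523)^2
FOC: (2*4 + 1.0)*x = 6 + 1.0*(1.494 - 1.8523)
x^{k+1} = 0.6269
Step 2: z-update.
Minimize 2*z^2 + 12*z + (1.0/2)*(0.6269 - z + 1.8523)^2
FOC: (2*2 + 1.0)*z = -12 + 1.0*(0.6269 + 1.8523)
z^{k+1} = -1.9042
Step 3: u-update.
u^{k+1} = 1.8523 + 0.6269 + 1.9042 = 4.3833
Step 4: Primal residual = |0.6269 + 1.9042| = 2.531


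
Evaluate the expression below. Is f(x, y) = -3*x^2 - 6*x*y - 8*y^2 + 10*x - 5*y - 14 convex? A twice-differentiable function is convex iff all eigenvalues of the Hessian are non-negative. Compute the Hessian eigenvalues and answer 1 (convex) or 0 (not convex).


The Hessian of f(x,y) = -3*x^2 - 6*x*y - 8*y^2 + 10*x - 5*y - 14 is:
H = [[-6, -6], [-6, -16]]
Trace = -6 - 16 = -22
Determinant = -6*-16 - (-6)^2 = 60
Discriminant = (-22)^2 - 4*60 = 244.0
Eigenvalues: lambda_1 = -18.8102, lambda_2 = -3.1898
The function is not convex.

0


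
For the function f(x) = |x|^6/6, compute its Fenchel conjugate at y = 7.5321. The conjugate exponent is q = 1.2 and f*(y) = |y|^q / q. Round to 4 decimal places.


The conjugate exponent q satisfies 1/p + 1/q = 1.
p = 6, so q = 6/(6 - 1) = 1.2
|y|^q = 7.5321^1.2 = 11.2797
f*(7.5321) = 11.2797 / 1.2 = 9.3998


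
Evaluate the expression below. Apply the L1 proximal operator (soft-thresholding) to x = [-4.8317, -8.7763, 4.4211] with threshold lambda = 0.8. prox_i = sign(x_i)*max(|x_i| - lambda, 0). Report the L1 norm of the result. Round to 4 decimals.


Soft-thresholding with lambda = 0.8:
prox(-4.8317) = sign(-4.8317)*max(|-4.8317| - 0.8, 0) = -4.0317
prox(-8.7763) = sign(-8.7763)*max(|-8.7763| - 0.8, 0) = -7.9763
prox(4.4211) = sign(4.4211)*max(|4.4211| - 0.8, 0) = 3.6211
prox(x) = [-4.0317, -7.9763, 3.6211]
||prox(x)||_1 = 4.0317 + 7.9763 + 3.6211 = 15.6291


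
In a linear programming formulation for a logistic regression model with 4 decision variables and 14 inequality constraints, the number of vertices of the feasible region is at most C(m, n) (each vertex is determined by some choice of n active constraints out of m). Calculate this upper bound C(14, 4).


Each vertex corresponds to some choice of n active constraints out of m, so the number of vertices is at most C(m, n) = m! / (n!(m-n)!).
m = 14, n = 4
Numerator: 14 * 13 * 12 * 11
Denominator: 4! = 24
C(14, 4) = 1001


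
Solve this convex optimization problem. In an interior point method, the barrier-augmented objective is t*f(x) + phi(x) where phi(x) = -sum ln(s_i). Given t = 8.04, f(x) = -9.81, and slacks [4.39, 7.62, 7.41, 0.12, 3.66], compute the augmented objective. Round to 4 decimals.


Step 1: Compute log-barrier.
ln values: [1.4793, 2.0308, 2.0028, -2.1203, 1.2975]
phi = -(1.4793 + 2.0308 + 2.0028 - 2.1203 + 1.2975) = -4.6901
Step 2: Compute augmented objective.
t*f(x) = 8.04*-9.81 = -78.8724
Total = -78.8724 - 4.6901 = -83.5625


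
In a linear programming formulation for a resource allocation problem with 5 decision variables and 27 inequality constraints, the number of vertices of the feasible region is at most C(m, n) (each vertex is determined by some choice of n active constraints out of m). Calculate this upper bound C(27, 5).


Each vertex corresponds to some choice of n active constraints out of m, so the number of vertices is at most C(m, n) = m! / (n!(m-n)!).
m = 27, n = 5
Numerator: 27 * 26 * 25 * 24 * 23
Denominator: 5! = 120
C(27, 5) = 80730


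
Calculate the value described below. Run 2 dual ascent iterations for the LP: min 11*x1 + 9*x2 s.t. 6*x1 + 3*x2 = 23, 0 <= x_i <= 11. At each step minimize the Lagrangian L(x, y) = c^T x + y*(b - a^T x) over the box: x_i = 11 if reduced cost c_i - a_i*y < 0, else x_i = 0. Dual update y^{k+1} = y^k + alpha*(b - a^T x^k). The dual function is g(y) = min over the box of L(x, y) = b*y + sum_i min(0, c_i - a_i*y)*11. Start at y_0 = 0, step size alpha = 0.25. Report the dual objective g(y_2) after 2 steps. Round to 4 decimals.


Dual ascent for LP: min 11*x1 + 9*x2, 6*x1 + 3*x2 = 23, 0 <= x_i <= 11
Step 1: y^k = 0.0, reduced costs: (11.0, 9.0)
  x^k = (0.0, 0.0), subgradient = b - a^T x = 23.0
  y^{k+1} = 0.0 + 0.25*23.0 = 5.75
Step 2: y^k = 5.75, reduced costs: (-23.5, -8.25)
  x^k = (11.0, 11.0), subgradient = b - a^T x = -76.0
  y^{k+1} = 5.75 + 0.25*-76.0 = -13.25
Dual objective at y_2 = -13.25: reduced costs (90.5, 48.75), box minimizer x = (0.0, 0.0)
g(y_2) = b*y + (c1 - a1*y)*x1 + (c2 - a2*y)*x2 = 23*(-13.25) + 90.5*0.0 + 48.75*0.0 = -304.75 + 0.0 + 0.0 = -304.75


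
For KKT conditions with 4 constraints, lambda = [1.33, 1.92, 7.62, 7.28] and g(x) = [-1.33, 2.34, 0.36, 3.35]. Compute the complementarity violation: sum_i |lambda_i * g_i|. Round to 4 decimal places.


KKT complementary slackness check:
lambda_1 * g_1 = 1.33 * -1.33 = -1.7689
lambda_2 * g_2 = 1.92 * 2.34 = 4.4928
lambda_3 * g_3 = 7.62 * 0.36 = 2.7432
lambda_4 * g_4 = 7.28 * 3.35 = 24.388
Total violation = 1.7689 + 4.4928 + 2.7432 + 24.388 = 33.3929


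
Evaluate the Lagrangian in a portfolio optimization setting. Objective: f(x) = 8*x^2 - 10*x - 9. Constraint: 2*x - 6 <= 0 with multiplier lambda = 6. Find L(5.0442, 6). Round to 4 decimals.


Step 1: Evaluate f(x).
f(5.0442) = 8*5.0442^2 - 10*5.0442 - 9 = 144.1096
Step 2: Evaluate g(x).
g(5.0442) = 2*5.0442 - 6 = 4.0884
Step 3: Compute Lagrangian.
L = 144.1096 + 6*4.0884 = 168.64


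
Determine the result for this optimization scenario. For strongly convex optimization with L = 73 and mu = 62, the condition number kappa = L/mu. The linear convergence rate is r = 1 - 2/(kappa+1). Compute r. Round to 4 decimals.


Step 1: Compute the condition number.
kappa = L/mu = 73/62 = 1.1774
Step 2: Compute the convergence rate.
r = 1 - 2/(kappa + 1) = 1 - 2*mu/(L + mu) = (L - mu)/(L + mu) = 11/135 = 0.0815


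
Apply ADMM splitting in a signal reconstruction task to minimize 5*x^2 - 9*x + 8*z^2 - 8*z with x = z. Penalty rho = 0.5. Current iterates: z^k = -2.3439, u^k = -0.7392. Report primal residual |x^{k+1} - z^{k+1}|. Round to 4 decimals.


ADMM iteration with rho = 0.5, z^k = -2.3439, u^k = -0.7392
Step 1: x-update.
Minimize 5*x^2 - 9*x + (0.5/2)*(x + 2.3439 - 0.7392)^2
FOC: (2*5 + 0.5)*x = 9 + 0.5*(-2.3439 + 0.7392)
x^{k+1} = 0.7807
Step 2: z-update.
Minimize 8*z^2 - 8*z + (0.5/2)*(0.7807 - z - 0.7392)^2
FOC: (2*8 + 0.5)*z = 8 + 0.5*(0.7807 - 0.7392)
z^{k+1} = 0.4861
Step 3: u-update.
u^{k+1} = -0.7392 + 0.7807 - 0.4861 = -0.4446
Step 4: Primal residual = |0.7807 - 0.4861| = 0.2946


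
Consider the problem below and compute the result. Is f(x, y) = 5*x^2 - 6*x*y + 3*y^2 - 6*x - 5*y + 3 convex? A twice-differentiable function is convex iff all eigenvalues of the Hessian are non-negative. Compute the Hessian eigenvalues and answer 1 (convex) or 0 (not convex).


The Hessian of f(x,y) = 5*x^2 - 6*x*y + 3*y^2 - 6*x - 5*y + 3 is:
H = [[10, -6], [-6, 6]]
Trace = 10 + 6 = 16
Determinant = 10*6 - (-6)^2 = 24
Discriminant = (16)^2 - 4*24 = 160.0
Eigenvalues: lambda_1 = 1.6754, lambda_2 = 14.3246
The function is convex.

1


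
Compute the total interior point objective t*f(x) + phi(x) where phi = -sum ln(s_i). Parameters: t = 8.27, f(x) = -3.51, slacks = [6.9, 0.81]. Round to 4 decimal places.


Step 1: Compute log-barrier.
ln values: [1.9315, -0.2107]
phi = -(1.9315 - 0.2107) = -1.7208
Step 2: Compute augmented objective.
t*f(x) = 8.27*-3.51 = -29.0277
Total = -29.0277 - 1.7208 = -30.7485


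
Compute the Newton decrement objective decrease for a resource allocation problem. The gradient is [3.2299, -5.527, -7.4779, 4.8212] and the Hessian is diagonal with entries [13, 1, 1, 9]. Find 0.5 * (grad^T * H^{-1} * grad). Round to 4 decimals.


Step 1: H is diagonal, so H^(-1) * g = [0.2485, -5.527, -7.4779, 0.5357].
Step 2: g^T H^(-1) g = sum_i g_i^2 / H_ii
  = (3.2299)^2/13 + (-5.527)^2/1 + (-7.4779)^2/1 + (4.8212)^2/9
  = 0.8025 + 30.5477 + 55.919 + 2.5827 = 89.8519
Step 3: Objective decrease = 0.5 * g^T H^(-1) g = 44.9259


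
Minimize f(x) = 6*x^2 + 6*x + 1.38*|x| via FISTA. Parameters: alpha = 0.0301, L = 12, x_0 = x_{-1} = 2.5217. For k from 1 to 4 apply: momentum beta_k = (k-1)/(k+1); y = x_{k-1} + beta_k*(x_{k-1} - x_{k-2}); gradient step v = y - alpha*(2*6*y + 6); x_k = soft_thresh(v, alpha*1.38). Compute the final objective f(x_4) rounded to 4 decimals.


FISTA on f(x) = 6*x^2 + 6*x + 1.38*|x|
L = 12, alpha = 0.0301
Iteration 1: beta = 0.0, y = 2.5217 + 0.0*(2.5217 - 2.5217) = 2.5217
  grad(y) = 36.2604, v = y - alpha*grad = 1.4303
  prox(v) = soft_thresh(1.4303, 0.0415) = 1.3887
Iteration 2: beta = 0.3333, y = 1.3887 + 0.3333*(1.3887 - 2.5217) = 1.0111
  grad(y) = 18.1328, v = y - alpha*grad = 0.4653
  prox(v) = soft_thresh(0.4653, 0.0415) = 0.4237
Iteration 3: beta = 0.5, y = 0.4237 + 0.5*(0.4237 - 1.3887) = -0.0588
  grad(y) = 5.2948, v = y - alpha*grad = -0.2181
  prox(v) = soft_thresh(-0.2181, 0.0415) = -0.1766
Iteration 4: beta = 0.6, y = -0.1766 + 0.6*(-0.1766 - 0.4237) = -0.5368
  grad(y) = -0.4416, v = y - alpha*grad = -0.5235
  prox(v) = soft_thresh(-0.5235, 0.0415) = -0.482
f(x_4) = 6*(-0.482)^2 + 6*(-0.482) + 1.38*|-0.482| = -0.8329


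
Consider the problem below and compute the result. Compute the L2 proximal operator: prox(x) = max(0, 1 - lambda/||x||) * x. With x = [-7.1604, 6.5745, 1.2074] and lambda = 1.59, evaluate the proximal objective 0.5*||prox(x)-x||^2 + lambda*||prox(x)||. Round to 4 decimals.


Step 1: Compute ||x||.
||x|| = 9.7956
Step 2: Compute scaling factor.
scale = max(0, 1 - 1.59/9.7956) = 0.8377
Step 3: prox(x) = [-5.9981, 5.5073, 1.0114]
||prox(x)|| = 8.2056
Step 4: Proximal objective.
0.5*||prox-x||^2 = 1.2641
lambda*||prox|| = 13.0469
Total = 14.3109


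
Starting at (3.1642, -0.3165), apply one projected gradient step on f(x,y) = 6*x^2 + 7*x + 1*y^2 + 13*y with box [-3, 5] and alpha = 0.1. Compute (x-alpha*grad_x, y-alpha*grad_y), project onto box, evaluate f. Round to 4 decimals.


Step 1: Compute gradient at (3.1642, -0.3165).
grad_x = 2*6*3.1642 + 7 = 44.9704
grad_y = 2*1*-0.3165 + 13 = 12.367
Step 2: Gradient step.
x_raw = 3.1642 - 0.1*44.9704 = -1.3328
y_raw = -0.3165 - 0.1*12.367 = -1.5532
Step 3: Project onto [-3, 5].
x_proj = clip(-1.3328) = -1.3328
y_proj = clip(-1.5532) = -1.5532
Step 4: Evaluate f.
f(-1.3328, -1.5532) = -16.4503


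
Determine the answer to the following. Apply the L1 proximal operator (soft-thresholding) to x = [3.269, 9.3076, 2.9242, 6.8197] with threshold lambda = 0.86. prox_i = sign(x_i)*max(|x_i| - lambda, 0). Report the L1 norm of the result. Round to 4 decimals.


Soft-thresholding with lambda = 0.86:
prox(3.269) = sign(3.269)*max(|3.269| - 0.86, 0) = 2.409
prox(9.3076) = sign(9.3076)*max(|9.3076| - 0.86, 0) = 8.4476
prox(2.9242) = sign(2.9242)*max(|2.9242| - 0.86, 0) = 2.0642
prox(6.8197) = sign(6.8197)*max(|6.8197| - 0.86, 0) = 5.9597
prox(x) = [2.409, 8.4476, 2.0642, 5.9597]
||prox(x)||_1 = 2.409 + 8.4476 + 2.0642 + 5.9597 = 18.8805


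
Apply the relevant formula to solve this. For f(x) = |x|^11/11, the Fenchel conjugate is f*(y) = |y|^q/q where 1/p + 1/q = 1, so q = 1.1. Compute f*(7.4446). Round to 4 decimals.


The conjugate exponent q satisfies 1/p + 1/q = 1.
p = 11, so q = 11/(11 - 1) = 1.1
|y|^q = 7.4446^1.1 = 9.0997
f*(7.4446) = 9.0997 / 1.1 = 8.2724


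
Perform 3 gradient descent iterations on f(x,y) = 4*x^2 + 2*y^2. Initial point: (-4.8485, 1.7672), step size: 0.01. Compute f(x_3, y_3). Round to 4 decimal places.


Gradient descent on f(x,y) = 4*x^2 + 2*y^2.
Starting point: (-4.8485, 1.7672), alpha = 0.01
Step 1: grad_x = 2*4*-4.8485 = -38.788, grad_y = 2*2*1.7672 = 7.0688
  x_1 = -4.8485 - 0.01*-38.788 = -4.4606
  y_1 = 1.7672 - 0.01*7.0688 = 1.6965
Step 2: grad_x = 2*4*-4.4606 = -35.685, grad_y = 2*2*1.6965 = 6.786
  x_2 = -4.4606 - 0.01*-35.685 = -4.1038
  y_2 = 1.6965 - 0.01*6.786 = 1.6287
Step 3: grad_x = 2*4*-4.1038 = -32.8302, grad_y = 2*2*1.6287 = 6.5146
  x_3 = -4.1038 - 0.01*-32.8302 = -3.7755
  y_3 = 1.6287 - 0.01*6.5146 = 1.5635
f(-3.7755, 1.5635) = 4*(-3.7755)^2 + 2*1.5635^2 = 61.9058


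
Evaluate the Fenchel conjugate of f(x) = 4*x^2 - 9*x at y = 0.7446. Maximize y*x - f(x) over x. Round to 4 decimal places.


f*(y) = sup_x {y*x - a*x^2 - b*x} = sup_x {(y-b)*x - a*x^2}
FOC: (y - b) - 2a*x = 0 => x* = (y - b)/(2a)
x* = (0.7446 + 9)/(2*4) = 1.2181
f*(0.7446) = (y-b)^2/(4a) = (0.7446 + 9)^2/(4*4)
= 94.9572/16 = 5.9348


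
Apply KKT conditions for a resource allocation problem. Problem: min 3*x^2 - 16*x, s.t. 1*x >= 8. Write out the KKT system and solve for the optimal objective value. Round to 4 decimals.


Step 1: Try lambda = 0 (constraint inactive).
x_unc = 16/(2*3) = 2.6667
Check: 1*2.6667 = 2.6667 < 8 -- violated!
Step 2: Constraint must be active: 1*x = 8
x* = 8/1 = 8.0
lambda = (2*3*8.0 - 16)/1 = 32.0
Step 3: Compute optimal value.
f(x*) = 3*8.0^2 - 16*8.0 = 64.0


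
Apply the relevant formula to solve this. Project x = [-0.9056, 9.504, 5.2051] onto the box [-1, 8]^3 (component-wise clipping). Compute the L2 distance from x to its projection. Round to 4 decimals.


Project each component onto [-1, 8].
clip(-0.9056) = -0.9056, clip(9.504) = 8.0, clip(5.2051) = 5.2051
Projection = [-0.9056, 8.0, 5.2051]
Squared diffs: [0.0, 2.262, 0.0]
Distance = sqrt(2.262) = 1.504


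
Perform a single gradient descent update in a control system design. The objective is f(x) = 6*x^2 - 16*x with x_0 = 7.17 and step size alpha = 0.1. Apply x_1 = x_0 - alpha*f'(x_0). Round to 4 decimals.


We compute the gradient at x_0 and apply the update.
f'(x) = 12*x - 16
f'(7.17) = 12*7.17 - 16 = 70.04
x_1 = 7.17 - 0.1*70.04 = 0.166


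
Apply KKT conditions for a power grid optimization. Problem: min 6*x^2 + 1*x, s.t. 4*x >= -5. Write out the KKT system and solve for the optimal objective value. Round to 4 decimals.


Step 1: Try lambda = 0 (constraint inactive).
Stationarity: 2*6*x + 1 = 0
x* = -1/(2*6) = -1/12 = -0.0833 (rounded; the exact value -1/12 is used below)
Check constraint: 4*-0.0833 = -0.3332 >= -5 -- satisfied.
Step 2: Compute optimal value.
f(x*) = 6*(-1/12)^2 + 1*(-1/12) = -0.0417


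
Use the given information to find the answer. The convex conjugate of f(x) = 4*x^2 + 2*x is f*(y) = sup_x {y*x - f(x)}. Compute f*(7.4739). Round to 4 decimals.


f*(y) = sup_x {y*x - a*x^2 - b*x} = sup_x {(y-b)*x - a*x^2}
FOC: (y - b) - 2a*x = 0 => x* = (y - b)/(2a)
x* = (7.4739 - 2)/(2*4) = 0.6842
f*(7.4739) = (y-b)^2/(4a) = (7.4739 - 2)^2/(4*4)
= 29.9636/16 = 1.8727
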